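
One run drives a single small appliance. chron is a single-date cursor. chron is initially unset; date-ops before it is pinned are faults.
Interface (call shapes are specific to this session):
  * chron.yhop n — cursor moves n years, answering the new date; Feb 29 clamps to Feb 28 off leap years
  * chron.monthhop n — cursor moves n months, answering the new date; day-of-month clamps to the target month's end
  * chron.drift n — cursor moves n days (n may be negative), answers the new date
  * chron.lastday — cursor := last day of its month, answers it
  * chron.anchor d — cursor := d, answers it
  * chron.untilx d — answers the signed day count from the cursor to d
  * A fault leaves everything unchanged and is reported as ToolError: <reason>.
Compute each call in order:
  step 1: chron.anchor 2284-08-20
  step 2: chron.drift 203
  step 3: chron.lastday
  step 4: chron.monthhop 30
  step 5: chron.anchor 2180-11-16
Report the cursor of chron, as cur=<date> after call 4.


Answer: cur=2287-09-30

Derivation:
% chron.anchor d='2284-08-20'
= 2284-08-20
% chron.drift n='203'
= 2285-03-11
% chron.lastday
= 2285-03-31
% chron.monthhop n='30'
= 2287-09-30
% chron.anchor d='2180-11-16'
= 2180-11-16


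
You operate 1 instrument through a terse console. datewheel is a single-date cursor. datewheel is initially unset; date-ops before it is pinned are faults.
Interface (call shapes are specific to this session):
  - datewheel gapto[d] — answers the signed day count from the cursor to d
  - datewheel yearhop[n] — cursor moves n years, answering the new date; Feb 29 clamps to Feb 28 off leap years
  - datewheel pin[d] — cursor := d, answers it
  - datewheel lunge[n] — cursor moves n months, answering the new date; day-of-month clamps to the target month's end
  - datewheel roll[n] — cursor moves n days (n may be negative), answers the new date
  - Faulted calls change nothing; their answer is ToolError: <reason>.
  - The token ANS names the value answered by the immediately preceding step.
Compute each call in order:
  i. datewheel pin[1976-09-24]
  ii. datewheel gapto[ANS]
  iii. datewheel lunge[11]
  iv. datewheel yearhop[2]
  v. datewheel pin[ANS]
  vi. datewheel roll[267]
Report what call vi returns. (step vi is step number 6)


-- 1. datewheel pin(d: 1976-09-24) == 1976-09-24
-- 2. datewheel gapto(d: ANS) == 0
-- 3. datewheel lunge(n: 11) == 1977-08-24
-- 4. datewheel yearhop(n: 2) == 1979-08-24
-- 5. datewheel pin(d: ANS) == 1979-08-24
-- 6. datewheel roll(n: 267) == 1980-05-17

Answer: 1980-05-17


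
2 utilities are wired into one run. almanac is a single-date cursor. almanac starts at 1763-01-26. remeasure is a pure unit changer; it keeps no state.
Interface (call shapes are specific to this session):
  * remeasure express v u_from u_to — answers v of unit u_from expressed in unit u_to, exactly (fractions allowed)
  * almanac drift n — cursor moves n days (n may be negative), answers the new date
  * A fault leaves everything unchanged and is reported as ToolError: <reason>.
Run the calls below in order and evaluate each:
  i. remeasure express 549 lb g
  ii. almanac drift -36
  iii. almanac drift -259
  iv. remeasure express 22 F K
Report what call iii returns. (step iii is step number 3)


CALL remeasure express[v→549; u_from→lb; u_to→g]
RET  24902221113/100000
CALL almanac drift[n→-36]
RET  1762-12-21
CALL almanac drift[n→-259]
RET  1762-04-06
CALL remeasure express[v→22; u_from→F; u_to→K]
RET  48167/180

Answer: 1762-04-06


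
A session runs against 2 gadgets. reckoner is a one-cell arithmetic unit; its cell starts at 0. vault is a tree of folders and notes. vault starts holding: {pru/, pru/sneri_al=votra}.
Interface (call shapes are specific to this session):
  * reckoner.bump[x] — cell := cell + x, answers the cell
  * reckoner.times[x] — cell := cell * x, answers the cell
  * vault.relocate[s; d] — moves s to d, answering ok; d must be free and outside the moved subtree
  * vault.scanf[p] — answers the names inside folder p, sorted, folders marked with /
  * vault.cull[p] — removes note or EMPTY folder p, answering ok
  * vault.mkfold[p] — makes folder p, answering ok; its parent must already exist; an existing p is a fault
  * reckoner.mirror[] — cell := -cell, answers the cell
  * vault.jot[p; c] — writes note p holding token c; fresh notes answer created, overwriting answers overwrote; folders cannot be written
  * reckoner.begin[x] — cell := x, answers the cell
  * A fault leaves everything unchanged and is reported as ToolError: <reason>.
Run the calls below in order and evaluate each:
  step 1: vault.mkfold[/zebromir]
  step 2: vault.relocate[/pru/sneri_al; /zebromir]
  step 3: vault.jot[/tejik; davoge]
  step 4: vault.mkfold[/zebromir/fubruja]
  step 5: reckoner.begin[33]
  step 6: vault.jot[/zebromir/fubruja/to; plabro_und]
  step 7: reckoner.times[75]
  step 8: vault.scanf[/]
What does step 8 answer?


Answer: [pru/, tejik, zebromir/]

Derivation:
# mkfold(/zebromir) ~> ok
# relocate(/pru/sneri_al, /zebromir) ~> ToolError: exists
# jot(/tejik, davoge) ~> created
# mkfold(/zebromir/fubruja) ~> ok
# begin(33) ~> 33
# jot(/zebromir/fubruja/to, plabro_und) ~> created
# times(75) ~> 2475
# scanf(/) ~> [pru/, tejik, zebromir/]


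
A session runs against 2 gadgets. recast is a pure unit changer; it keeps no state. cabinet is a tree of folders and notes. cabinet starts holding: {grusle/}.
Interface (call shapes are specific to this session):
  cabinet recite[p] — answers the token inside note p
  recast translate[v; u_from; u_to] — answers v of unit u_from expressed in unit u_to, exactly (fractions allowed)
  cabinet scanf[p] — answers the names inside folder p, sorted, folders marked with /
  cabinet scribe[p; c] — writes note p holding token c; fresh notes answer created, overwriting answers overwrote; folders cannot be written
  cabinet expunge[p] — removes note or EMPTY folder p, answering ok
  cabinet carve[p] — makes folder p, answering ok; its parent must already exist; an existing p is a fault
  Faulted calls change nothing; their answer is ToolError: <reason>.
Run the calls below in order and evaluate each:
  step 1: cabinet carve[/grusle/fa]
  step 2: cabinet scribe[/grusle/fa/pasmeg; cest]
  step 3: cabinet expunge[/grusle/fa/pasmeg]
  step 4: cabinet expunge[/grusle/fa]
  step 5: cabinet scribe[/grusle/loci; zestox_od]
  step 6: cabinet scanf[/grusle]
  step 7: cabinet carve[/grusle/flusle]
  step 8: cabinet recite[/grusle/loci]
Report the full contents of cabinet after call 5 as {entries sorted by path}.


>>> cabinet carve p: /grusle/fa
:: ok
>>> cabinet scribe p: /grusle/fa/pasmeg c: cest
:: created
>>> cabinet expunge p: /grusle/fa/pasmeg
:: ok
>>> cabinet expunge p: /grusle/fa
:: ok
>>> cabinet scribe p: /grusle/loci c: zestox_od
:: created
>>> cabinet scanf p: /grusle
:: [loci]
>>> cabinet carve p: /grusle/flusle
:: ok
>>> cabinet recite p: /grusle/loci
:: zestox_od

Answer: {grusle/, grusle/loci=zestox_od}


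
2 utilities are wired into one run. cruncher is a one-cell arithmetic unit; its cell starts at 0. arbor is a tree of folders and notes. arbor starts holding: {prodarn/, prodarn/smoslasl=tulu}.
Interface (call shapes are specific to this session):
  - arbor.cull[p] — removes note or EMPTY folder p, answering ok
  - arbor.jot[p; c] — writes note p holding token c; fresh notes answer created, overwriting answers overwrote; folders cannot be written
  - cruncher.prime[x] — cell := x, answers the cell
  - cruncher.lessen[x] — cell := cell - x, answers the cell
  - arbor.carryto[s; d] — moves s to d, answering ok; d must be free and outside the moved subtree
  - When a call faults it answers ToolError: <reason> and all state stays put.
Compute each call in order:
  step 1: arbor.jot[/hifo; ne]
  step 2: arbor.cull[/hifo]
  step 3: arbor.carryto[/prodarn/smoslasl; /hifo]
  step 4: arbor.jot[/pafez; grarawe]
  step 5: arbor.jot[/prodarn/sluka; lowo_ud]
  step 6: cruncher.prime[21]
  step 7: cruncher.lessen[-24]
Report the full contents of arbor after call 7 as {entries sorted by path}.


% jot(/hifo, ne) == created
% cull(/hifo) == ok
% carryto(/prodarn/smoslasl, /hifo) == ok
% jot(/pafez, grarawe) == created
% jot(/prodarn/sluka, lowo_ud) == created
% prime(21) == 21
% lessen(-24) == 45

Answer: {hifo=tulu, pafez=grarawe, prodarn/, prodarn/sluka=lowo_ud}


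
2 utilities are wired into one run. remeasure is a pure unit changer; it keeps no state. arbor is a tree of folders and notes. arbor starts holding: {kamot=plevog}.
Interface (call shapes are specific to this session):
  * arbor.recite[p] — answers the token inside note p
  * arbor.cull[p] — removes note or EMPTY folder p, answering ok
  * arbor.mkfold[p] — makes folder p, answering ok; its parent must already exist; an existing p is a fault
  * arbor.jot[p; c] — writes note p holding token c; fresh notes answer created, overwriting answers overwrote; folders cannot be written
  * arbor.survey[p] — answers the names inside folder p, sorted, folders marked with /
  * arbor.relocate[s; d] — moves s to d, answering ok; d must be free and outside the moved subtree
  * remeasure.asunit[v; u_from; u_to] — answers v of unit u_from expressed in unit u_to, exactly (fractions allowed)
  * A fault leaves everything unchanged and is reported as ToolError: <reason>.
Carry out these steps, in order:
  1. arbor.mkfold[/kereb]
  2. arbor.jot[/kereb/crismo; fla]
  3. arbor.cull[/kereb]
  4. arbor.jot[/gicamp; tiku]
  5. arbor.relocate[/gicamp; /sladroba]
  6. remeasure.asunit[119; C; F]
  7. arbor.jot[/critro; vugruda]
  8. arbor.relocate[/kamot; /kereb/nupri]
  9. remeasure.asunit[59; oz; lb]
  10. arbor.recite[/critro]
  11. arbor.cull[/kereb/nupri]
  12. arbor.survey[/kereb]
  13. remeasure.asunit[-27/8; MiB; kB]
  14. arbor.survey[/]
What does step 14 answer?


Answer: [critro, kereb/, sladroba]

Derivation:
Step: arbor.mkfold[p→/kereb]
Result: ok
Step: arbor.jot[p→/kereb/crismo; c→fla]
Result: created
Step: arbor.cull[p→/kereb]
Result: ToolError: not empty
Step: arbor.jot[p→/gicamp; c→tiku]
Result: created
Step: arbor.relocate[s→/gicamp; d→/sladroba]
Result: ok
Step: remeasure.asunit[v→119; u_from→C; u_to→F]
Result: 1231/5
Step: arbor.jot[p→/critro; c→vugruda]
Result: created
Step: arbor.relocate[s→/kamot; d→/kereb/nupri]
Result: ok
Step: remeasure.asunit[v→59; u_from→oz; u_to→lb]
Result: 59/16
Step: arbor.recite[p→/critro]
Result: vugruda
Step: arbor.cull[p→/kereb/nupri]
Result: ok
Step: arbor.survey[p→/kereb]
Result: [crismo]
Step: remeasure.asunit[v→-27/8; u_from→MiB; u_to→kB]
Result: -442368/125
Step: arbor.survey[p→/]
Result: [critro, kereb/, sladroba]


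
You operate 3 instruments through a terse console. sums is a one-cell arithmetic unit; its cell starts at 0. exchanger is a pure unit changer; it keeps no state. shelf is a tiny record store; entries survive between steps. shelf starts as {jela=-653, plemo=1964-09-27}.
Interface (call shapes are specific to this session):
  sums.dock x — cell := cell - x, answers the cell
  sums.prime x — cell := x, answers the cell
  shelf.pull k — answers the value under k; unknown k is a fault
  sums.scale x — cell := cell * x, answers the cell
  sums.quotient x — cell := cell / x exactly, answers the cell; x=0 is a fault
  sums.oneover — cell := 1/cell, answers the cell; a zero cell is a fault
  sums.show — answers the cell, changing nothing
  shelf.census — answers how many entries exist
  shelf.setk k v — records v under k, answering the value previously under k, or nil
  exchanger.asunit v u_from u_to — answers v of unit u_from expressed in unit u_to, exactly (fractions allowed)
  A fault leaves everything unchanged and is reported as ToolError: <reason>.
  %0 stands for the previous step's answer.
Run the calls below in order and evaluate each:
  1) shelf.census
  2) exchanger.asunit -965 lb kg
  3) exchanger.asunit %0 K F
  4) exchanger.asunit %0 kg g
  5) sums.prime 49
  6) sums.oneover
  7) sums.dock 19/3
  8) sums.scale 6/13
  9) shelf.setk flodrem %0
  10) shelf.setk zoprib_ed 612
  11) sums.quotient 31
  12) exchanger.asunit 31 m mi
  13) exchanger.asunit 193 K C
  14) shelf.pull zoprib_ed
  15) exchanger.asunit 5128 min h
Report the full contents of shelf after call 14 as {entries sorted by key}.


Answer: {flodrem=-1856/637, jela=-653, plemo=1964-09-27, zoprib_ed=612}

Derivation:
·→ shelf.census()
·← 2
·→ exchanger.asunit(v: -965, u_from: lb, u_to: kg)
·← -8754332741/20000000
·→ exchanger.asunit(v: %0, u_from: K, u_to: F)
·← -124755994669/100000000
·→ exchanger.asunit(v: %0, u_from: kg, u_to: g)
·← -124755994669/100000
·→ sums.prime(x: 49)
·← 49
·→ sums.oneover()
·← 1/49
·→ sums.dock(x: 19/3)
·← -928/147
·→ sums.scale(x: 6/13)
·← -1856/637
·→ shelf.setk(k: flodrem, v: %0)
·← nil
·→ shelf.setk(k: zoprib_ed, v: 612)
·← nil
·→ sums.quotient(x: 31)
·← -1856/19747
·→ exchanger.asunit(v: 31, u_from: m, u_to: mi)
·← 3875/201168
·→ exchanger.asunit(v: 193, u_from: K, u_to: C)
·← -1603/20
·→ shelf.pull(k: zoprib_ed)
·← 612
·→ exchanger.asunit(v: 5128, u_from: min, u_to: h)
·← 1282/15


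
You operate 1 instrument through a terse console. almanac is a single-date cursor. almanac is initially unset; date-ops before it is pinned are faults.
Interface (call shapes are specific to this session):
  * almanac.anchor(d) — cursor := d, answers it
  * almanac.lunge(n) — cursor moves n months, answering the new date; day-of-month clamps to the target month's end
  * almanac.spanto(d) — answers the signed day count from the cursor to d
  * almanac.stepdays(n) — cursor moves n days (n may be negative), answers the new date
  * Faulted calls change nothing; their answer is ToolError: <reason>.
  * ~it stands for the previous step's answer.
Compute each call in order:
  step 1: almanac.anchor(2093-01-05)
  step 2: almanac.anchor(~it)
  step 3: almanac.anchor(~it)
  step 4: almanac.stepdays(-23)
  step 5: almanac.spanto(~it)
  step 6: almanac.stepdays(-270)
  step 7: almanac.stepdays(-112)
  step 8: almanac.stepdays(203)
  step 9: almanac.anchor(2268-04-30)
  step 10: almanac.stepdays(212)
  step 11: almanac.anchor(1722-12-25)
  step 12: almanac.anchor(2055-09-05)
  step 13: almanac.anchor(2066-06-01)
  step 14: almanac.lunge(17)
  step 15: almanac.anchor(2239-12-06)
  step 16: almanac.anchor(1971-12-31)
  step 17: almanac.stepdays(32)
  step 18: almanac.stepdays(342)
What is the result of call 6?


Do: almanac.anchor[d→2093-01-05]
See: 2093-01-05
Do: almanac.anchor[d→~it]
See: 2093-01-05
Do: almanac.anchor[d→~it]
See: 2093-01-05
Do: almanac.stepdays[n→-23]
See: 2092-12-13
Do: almanac.spanto[d→~it]
See: 0
Do: almanac.stepdays[n→-270]
See: 2092-03-18
Do: almanac.stepdays[n→-112]
See: 2091-11-27
Do: almanac.stepdays[n→203]
See: 2092-06-17
Do: almanac.anchor[d→2268-04-30]
See: 2268-04-30
Do: almanac.stepdays[n→212]
See: 2268-11-28
Do: almanac.anchor[d→1722-12-25]
See: 1722-12-25
Do: almanac.anchor[d→2055-09-05]
See: 2055-09-05
Do: almanac.anchor[d→2066-06-01]
See: 2066-06-01
Do: almanac.lunge[n→17]
See: 2067-11-01
Do: almanac.anchor[d→2239-12-06]
See: 2239-12-06
Do: almanac.anchor[d→1971-12-31]
See: 1971-12-31
Do: almanac.stepdays[n→32]
See: 1972-02-01
Do: almanac.stepdays[n→342]
See: 1973-01-08

Answer: 2092-03-18


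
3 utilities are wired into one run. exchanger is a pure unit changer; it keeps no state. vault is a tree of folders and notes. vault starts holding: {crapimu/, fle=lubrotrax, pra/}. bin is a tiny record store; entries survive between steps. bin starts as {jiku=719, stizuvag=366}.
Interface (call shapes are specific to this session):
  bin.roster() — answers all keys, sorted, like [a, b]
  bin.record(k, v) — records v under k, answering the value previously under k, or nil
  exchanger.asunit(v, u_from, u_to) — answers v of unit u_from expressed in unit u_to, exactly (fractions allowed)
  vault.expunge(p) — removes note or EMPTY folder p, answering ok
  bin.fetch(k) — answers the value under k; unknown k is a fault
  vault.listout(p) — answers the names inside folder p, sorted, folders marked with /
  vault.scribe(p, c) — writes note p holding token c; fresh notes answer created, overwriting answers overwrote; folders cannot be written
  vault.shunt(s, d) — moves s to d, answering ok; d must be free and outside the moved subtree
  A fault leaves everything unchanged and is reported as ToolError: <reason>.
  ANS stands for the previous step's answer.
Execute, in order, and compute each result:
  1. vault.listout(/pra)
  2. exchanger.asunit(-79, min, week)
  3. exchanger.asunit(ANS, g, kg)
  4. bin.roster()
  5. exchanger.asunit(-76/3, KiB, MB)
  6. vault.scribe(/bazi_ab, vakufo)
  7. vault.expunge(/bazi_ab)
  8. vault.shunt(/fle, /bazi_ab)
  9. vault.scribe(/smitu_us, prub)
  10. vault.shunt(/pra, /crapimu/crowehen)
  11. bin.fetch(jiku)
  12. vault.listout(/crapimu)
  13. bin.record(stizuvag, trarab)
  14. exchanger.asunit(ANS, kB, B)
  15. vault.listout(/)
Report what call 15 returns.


>>> vault.listout p: /pra
  []
>>> exchanger.asunit v: -79 u_from: min u_to: week
  -79/10080
>>> exchanger.asunit v: ANS u_from: g u_to: kg
  -79/10080000
>>> bin.roster
  [jiku, stizuvag]
>>> exchanger.asunit v: -76/3 u_from: KiB u_to: MB
  -1216/46875
>>> vault.scribe p: /bazi_ab c: vakufo
  created
>>> vault.expunge p: /bazi_ab
  ok
>>> vault.shunt s: /fle d: /bazi_ab
  ok
>>> vault.scribe p: /smitu_us c: prub
  created
>>> vault.shunt s: /pra d: /crapimu/crowehen
  ok
>>> bin.fetch k: jiku
  719
>>> vault.listout p: /crapimu
  [crowehen/]
>>> bin.record k: stizuvag v: trarab
  366
>>> exchanger.asunit v: ANS u_from: kB u_to: B
  366000
>>> vault.listout p: /
  [bazi_ab, crapimu/, smitu_us]

Answer: [bazi_ab, crapimu/, smitu_us]


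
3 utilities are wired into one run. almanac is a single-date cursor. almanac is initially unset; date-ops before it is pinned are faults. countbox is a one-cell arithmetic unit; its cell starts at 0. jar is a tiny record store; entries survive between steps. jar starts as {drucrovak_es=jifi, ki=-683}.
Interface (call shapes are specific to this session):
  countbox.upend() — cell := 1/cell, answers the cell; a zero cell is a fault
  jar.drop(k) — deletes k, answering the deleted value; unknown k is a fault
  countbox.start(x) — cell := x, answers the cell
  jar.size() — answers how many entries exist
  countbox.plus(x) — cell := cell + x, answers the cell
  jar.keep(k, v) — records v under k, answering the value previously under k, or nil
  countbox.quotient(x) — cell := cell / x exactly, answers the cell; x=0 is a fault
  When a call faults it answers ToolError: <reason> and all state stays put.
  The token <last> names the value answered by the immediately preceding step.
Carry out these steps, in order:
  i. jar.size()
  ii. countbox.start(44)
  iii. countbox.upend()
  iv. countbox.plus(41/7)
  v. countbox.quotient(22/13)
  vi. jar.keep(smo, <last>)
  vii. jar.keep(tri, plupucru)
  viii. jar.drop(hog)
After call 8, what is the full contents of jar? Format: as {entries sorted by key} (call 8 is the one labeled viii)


;; jar.size() => 2
;; countbox.start(x=44) => 44
;; countbox.upend() => 1/44
;; countbox.plus(x=41/7) => 1811/308
;; countbox.quotient(x=22/13) => 23543/6776
;; jar.keep(k=smo, v=<last>) => nil
;; jar.keep(k=tri, v=plupucru) => nil
;; jar.drop(k=hog) => ToolError: no such key hog

Answer: {drucrovak_es=jifi, ki=-683, smo=23543/6776, tri=plupucru}


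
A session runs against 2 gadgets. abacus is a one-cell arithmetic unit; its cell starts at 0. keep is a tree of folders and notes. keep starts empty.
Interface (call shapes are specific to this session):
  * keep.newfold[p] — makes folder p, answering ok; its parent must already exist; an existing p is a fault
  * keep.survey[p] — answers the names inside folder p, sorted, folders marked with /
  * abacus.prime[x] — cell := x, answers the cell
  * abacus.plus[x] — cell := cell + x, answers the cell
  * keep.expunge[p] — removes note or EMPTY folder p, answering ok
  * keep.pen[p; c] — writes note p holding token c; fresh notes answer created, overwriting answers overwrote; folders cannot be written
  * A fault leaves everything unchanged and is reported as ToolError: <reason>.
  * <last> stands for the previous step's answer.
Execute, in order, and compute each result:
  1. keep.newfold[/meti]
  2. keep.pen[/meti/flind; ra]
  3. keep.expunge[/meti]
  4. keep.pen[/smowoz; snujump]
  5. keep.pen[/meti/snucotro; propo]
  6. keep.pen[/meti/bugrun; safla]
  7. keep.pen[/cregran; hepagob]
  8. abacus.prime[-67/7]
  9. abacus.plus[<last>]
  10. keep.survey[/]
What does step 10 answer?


Answer: [cregran, meti/, smowoz]

Derivation:
==> newfold(/meti)
<== ok
==> pen(/meti/flind, ra)
<== created
==> expunge(/meti)
<== ToolError: not empty
==> pen(/smowoz, snujump)
<== created
==> pen(/meti/snucotro, propo)
<== created
==> pen(/meti/bugrun, safla)
<== created
==> pen(/cregran, hepagob)
<== created
==> prime(-67/7)
<== -67/7
==> plus(<last>)
<== -134/7
==> survey(/)
<== [cregran, meti/, smowoz]


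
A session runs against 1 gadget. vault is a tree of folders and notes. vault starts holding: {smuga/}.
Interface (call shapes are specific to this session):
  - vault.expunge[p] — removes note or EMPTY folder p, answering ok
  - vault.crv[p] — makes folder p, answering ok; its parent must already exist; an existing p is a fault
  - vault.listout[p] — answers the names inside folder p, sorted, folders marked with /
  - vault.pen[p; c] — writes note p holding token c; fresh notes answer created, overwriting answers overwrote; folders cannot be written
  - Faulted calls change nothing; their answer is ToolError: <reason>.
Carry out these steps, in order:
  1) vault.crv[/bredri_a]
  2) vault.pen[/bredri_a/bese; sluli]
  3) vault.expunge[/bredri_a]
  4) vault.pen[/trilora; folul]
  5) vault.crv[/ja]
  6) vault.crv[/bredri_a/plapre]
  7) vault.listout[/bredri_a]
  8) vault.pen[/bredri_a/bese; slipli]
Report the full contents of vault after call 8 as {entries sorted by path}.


-> vault.crv(p→/bredri_a)
<- ok
-> vault.pen(p→/bredri_a/bese, c→sluli)
<- created
-> vault.expunge(p→/bredri_a)
<- ToolError: not empty
-> vault.pen(p→/trilora, c→folul)
<- created
-> vault.crv(p→/ja)
<- ok
-> vault.crv(p→/bredri_a/plapre)
<- ok
-> vault.listout(p→/bredri_a)
<- [bese, plapre/]
-> vault.pen(p→/bredri_a/bese, c→slipli)
<- overwrote

Answer: {bredri_a/, bredri_a/bese=slipli, bredri_a/plapre/, ja/, smuga/, trilora=folul}


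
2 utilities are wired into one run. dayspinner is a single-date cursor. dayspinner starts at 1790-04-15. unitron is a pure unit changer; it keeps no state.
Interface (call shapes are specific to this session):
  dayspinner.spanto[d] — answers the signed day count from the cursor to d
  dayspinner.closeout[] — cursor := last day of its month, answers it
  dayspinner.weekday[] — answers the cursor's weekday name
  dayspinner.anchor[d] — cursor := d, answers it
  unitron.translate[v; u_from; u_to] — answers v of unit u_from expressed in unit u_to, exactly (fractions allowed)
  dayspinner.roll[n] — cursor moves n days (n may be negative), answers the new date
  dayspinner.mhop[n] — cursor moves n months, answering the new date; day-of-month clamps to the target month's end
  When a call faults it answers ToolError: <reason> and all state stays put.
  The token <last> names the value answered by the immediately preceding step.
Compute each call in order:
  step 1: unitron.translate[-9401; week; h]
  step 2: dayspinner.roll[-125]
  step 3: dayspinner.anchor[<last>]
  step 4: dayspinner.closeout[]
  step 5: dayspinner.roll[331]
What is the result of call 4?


Answer: 1789-12-31

Derivation:
> unitron.translate v=-9401 u_from=week u_to=h
[out] -1579368
> dayspinner.roll n=-125
[out] 1789-12-11
> dayspinner.anchor d=<last>
[out] 1789-12-11
> dayspinner.closeout
[out] 1789-12-31
> dayspinner.roll n=331
[out] 1790-11-27


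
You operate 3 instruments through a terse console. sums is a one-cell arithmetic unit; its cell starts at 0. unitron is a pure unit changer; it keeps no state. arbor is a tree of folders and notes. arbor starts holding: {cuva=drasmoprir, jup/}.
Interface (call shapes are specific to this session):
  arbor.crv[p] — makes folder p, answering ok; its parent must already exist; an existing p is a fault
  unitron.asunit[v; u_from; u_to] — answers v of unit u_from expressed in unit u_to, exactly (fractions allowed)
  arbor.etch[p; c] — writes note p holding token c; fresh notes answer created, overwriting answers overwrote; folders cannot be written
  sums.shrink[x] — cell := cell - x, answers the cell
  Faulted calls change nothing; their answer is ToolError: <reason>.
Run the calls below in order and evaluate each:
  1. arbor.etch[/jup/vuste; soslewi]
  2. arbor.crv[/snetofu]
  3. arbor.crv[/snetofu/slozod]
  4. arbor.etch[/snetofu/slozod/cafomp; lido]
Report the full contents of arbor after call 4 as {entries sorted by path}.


Invoking arbor.etch using p='/jup/vuste', c='soslewi', and observe created.
I try arbor.crv using p='/snetofu', giving ok.
Next I call arbor.crv using p='/snetofu/slozod', which returns ok.
I call arbor.etch using p='/snetofu/slozod/cafomp', c='lido', — result: created.

Answer: {cuva=drasmoprir, jup/, jup/vuste=soslewi, snetofu/, snetofu/slozod/, snetofu/slozod/cafomp=lido}


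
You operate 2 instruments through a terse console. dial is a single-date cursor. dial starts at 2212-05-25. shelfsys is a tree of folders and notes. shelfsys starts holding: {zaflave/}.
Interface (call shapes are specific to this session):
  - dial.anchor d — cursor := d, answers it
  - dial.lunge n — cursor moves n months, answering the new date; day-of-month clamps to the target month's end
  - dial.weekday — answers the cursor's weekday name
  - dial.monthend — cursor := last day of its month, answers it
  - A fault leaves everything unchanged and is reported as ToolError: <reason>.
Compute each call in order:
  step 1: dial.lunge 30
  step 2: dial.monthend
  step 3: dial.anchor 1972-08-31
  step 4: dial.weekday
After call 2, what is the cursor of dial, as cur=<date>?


# dial.lunge(n: 30) -> 2214-11-25
# dial.monthend() -> 2214-11-30
# dial.anchor(d: 1972-08-31) -> 1972-08-31
# dial.weekday() -> Thursday

Answer: cur=2214-11-30


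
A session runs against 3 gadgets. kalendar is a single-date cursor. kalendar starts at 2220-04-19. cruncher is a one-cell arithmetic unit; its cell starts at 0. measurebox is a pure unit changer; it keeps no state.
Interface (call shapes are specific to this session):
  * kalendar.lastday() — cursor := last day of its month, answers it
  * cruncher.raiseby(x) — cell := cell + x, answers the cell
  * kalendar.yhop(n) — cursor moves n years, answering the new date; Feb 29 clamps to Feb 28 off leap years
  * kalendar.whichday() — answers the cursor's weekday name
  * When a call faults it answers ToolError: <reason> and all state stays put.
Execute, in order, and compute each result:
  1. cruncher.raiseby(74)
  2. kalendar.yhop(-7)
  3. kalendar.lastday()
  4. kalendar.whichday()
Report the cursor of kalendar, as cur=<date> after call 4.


# cruncher.raiseby(x: 74) ~> 74
# kalendar.yhop(n: -7) ~> 2213-04-19
# kalendar.lastday() ~> 2213-04-30
# kalendar.whichday() ~> Friday

Answer: cur=2213-04-30


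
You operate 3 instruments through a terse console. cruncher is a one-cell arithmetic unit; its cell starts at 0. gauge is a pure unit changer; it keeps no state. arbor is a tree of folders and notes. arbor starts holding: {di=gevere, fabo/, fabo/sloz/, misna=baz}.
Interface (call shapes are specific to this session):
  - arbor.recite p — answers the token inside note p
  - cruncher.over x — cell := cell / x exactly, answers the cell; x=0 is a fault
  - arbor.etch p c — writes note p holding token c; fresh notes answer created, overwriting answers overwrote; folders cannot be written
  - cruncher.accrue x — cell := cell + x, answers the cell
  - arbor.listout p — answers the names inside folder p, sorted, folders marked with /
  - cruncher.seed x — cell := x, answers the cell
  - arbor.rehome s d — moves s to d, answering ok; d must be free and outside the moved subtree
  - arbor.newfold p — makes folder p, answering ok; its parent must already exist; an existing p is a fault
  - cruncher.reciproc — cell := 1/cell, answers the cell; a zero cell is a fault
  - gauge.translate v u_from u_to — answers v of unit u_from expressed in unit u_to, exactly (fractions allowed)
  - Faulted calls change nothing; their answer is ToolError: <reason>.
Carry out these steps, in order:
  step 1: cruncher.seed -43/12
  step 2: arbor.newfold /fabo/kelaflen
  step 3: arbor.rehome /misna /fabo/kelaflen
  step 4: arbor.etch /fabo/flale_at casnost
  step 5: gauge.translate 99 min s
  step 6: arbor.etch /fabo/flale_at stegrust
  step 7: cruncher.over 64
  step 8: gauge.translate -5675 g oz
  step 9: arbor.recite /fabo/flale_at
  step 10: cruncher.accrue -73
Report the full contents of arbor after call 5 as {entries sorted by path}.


Answer: {di=gevere, fabo/, fabo/flale_at=casnost, fabo/kelaflen/, fabo/sloz/, misna=baz}

Derivation:
;; cruncher.seed(x='-43/12') => -43/12
;; arbor.newfold(p='/fabo/kelaflen') => ok
;; arbor.rehome(s='/misna', d='/fabo/kelaflen') => ToolError: exists
;; arbor.etch(p='/fabo/flale_at', c='casnost') => created
;; gauge.translate(v='99', u_from='min', u_to='s') => 5940
;; arbor.etch(p='/fabo/flale_at', c='stegrust') => overwrote
;; cruncher.over(x='64') => -43/768
;; gauge.translate(v='-5675', u_from='g', u_to='oz') => -9080000000/45359237
;; arbor.recite(p='/fabo/flale_at') => stegrust
;; cruncher.accrue(x='-73') => -56107/768


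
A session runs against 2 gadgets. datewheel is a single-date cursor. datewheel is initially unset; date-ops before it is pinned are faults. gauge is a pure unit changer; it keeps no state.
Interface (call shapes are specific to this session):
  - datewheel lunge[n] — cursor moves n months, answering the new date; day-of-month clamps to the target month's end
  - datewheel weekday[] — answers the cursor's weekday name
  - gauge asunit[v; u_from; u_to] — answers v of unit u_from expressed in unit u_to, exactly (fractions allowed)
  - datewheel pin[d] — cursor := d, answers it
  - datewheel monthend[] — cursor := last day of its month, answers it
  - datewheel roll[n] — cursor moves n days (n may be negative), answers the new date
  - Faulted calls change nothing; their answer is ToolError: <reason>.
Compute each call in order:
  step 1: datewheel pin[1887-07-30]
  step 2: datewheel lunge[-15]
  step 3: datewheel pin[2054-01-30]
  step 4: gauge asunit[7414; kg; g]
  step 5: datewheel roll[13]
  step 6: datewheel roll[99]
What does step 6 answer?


Answer: 2054-05-22

Derivation:
Now I run datewheel pin passing d: 1887-07-30, → 1887-07-30.
I use datewheel lunge passing n: -15, — result: 1886-04-30.
I use datewheel pin passing d: 2054-01-30, — result: 2054-01-30.
Then gauge asunit passing v: 7414, u_from: kg, u_to: g, and get 7414000.
Calling datewheel roll passing n: 13, and get 2054-02-12.
Next I call datewheel roll passing n: 99, yielding 2054-05-22.


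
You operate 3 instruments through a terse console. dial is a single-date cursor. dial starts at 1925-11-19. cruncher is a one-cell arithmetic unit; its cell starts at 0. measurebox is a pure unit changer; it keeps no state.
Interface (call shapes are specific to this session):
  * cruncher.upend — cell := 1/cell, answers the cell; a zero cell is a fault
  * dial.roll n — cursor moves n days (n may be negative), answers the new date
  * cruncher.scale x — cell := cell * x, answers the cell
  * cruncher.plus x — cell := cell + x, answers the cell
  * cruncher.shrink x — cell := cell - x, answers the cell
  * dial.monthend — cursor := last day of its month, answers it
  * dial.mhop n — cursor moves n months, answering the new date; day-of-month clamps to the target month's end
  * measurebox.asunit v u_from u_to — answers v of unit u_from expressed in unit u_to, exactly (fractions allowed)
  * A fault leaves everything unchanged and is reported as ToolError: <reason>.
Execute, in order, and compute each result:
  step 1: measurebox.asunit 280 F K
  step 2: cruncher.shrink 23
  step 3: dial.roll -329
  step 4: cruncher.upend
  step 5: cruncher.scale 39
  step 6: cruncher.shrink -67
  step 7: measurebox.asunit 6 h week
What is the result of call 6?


[in] measurebox.asunit 280 F K
:: 73967/180
[in] cruncher.shrink 23
:: -23
[in] dial.roll -329
:: 1924-12-25
[in] cruncher.upend
:: -1/23
[in] cruncher.scale 39
:: -39/23
[in] cruncher.shrink -67
:: 1502/23
[in] measurebox.asunit 6 h week
:: 1/28

Answer: 1502/23


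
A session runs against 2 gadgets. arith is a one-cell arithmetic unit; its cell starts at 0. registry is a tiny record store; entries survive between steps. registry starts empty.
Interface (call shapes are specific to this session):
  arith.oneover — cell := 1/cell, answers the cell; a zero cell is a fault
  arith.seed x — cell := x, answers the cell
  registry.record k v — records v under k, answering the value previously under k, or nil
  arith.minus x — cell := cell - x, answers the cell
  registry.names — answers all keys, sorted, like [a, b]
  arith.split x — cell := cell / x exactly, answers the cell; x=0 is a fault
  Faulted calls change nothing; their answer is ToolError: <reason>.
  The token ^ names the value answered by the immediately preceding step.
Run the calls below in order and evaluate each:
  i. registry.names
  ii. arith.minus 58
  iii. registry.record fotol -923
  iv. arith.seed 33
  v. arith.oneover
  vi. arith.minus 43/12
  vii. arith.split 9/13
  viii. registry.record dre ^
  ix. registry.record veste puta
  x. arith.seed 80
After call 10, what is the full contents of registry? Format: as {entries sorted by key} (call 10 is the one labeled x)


→ registry.names()
← []
→ arith.minus(58)
← -58
→ registry.record(fotol, -923)
← nil
→ arith.seed(33)
← 33
→ arith.oneover()
← 1/33
→ arith.minus(43/12)
← -469/132
→ arith.split(9/13)
← -6097/1188
→ registry.record(dre, ^)
← nil
→ registry.record(veste, puta)
← nil
→ arith.seed(80)
← 80

Answer: {dre=-6097/1188, fotol=-923, veste=puta}


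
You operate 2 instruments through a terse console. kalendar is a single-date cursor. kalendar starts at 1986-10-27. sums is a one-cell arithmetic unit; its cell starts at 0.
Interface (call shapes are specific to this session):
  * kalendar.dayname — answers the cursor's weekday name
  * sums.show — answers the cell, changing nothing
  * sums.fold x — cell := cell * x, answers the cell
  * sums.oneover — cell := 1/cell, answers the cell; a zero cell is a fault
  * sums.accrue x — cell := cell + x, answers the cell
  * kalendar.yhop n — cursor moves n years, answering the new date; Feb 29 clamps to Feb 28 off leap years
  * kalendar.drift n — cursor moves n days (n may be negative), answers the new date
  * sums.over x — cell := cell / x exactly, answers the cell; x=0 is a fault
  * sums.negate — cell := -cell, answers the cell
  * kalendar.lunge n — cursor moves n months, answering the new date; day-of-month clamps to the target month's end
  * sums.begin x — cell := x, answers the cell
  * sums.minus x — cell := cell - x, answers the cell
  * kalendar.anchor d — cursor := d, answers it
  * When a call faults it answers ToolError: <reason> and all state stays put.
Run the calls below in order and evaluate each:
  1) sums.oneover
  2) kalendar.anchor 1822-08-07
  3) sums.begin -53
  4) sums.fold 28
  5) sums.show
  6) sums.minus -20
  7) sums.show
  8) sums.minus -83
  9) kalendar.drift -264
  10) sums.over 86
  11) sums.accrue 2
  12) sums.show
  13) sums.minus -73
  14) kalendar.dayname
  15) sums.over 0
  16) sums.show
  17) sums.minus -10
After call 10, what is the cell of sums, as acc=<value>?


I call sums.oneover(), and observe ToolError: reciprocal of zero.
I invoke kalendar.anchor passing d='1822-08-07', → 1822-08-07.
Using sums.begin passing x='-53': -53.
Invoking sums.fold passing x='28', which returns -1484.
I invoke sums.show(), and observe -1484.
I try sums.minus passing x='-20', → -1464.
I use sums.show, — result: -1464.
Invoking sums.minus passing x='-83', and get -1381.
Now I run kalendar.drift passing n='-264': 1821-11-16.
Next I call sums.over passing x='86', and get -1381/86.
I try sums.accrue passing x='2', which returns -1209/86.
I call sums.show, and see -1209/86.
Now I run sums.minus passing x='-73', — result: 5069/86.
I invoke kalendar.dayname, — result: Friday.
I run sums.over passing x='0', yielding ToolError: division by zero.
I run sums.show(), — result: 5069/86.
Invoking sums.minus passing x='-10', → 5929/86.

Answer: acc=-1381/86


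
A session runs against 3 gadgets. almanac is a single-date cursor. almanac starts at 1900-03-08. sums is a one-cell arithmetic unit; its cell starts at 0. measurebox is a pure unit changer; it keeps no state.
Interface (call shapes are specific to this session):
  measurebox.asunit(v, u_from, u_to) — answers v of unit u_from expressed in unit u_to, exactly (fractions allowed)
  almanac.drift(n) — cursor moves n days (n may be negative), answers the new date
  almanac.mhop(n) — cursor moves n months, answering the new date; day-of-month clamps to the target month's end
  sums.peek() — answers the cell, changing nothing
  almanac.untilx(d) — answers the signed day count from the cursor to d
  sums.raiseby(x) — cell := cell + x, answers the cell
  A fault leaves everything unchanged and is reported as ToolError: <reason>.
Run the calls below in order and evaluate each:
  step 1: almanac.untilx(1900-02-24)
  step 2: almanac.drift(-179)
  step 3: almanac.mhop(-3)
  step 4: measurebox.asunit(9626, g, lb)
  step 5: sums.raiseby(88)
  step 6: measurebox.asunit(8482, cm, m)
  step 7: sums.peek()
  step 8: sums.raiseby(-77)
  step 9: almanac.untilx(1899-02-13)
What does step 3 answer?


Answer: 1899-06-10

Derivation:
Act: almanac.untilx[1900-02-24]
Obs: -12
Act: almanac.drift[-179]
Obs: 1899-09-10
Act: almanac.mhop[-3]
Obs: 1899-06-10
Act: measurebox.asunit[9626; g; lb]
Obs: 962600000/45359237
Act: sums.raiseby[88]
Obs: 88
Act: measurebox.asunit[8482; cm; m]
Obs: 4241/50
Act: sums.peek[]
Obs: 88
Act: sums.raiseby[-77]
Obs: 11
Act: almanac.untilx[1899-02-13]
Obs: -117


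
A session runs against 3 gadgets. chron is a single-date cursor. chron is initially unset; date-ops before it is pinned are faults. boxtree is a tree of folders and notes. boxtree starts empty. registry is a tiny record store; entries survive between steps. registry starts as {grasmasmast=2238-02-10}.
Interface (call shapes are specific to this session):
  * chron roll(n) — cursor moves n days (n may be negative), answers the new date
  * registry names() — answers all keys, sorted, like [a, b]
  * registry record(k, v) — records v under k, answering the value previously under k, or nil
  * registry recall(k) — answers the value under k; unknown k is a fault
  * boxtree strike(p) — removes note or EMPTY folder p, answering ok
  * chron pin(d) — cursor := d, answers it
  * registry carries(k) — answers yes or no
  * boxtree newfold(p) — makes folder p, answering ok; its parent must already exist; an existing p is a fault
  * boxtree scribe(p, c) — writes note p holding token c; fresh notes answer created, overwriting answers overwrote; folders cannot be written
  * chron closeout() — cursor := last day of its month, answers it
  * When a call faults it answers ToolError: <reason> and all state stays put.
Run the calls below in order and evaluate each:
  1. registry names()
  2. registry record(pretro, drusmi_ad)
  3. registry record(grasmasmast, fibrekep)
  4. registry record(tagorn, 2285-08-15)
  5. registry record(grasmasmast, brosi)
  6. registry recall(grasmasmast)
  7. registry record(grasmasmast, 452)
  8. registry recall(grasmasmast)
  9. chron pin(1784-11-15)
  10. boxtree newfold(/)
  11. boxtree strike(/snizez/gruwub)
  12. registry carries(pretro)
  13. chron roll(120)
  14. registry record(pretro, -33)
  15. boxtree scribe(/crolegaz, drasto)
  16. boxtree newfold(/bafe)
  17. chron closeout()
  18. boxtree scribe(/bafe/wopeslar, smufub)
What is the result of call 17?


Answer: 1785-03-31

Derivation:
// 1. registry names() ~> [grasmasmast]
// 2. registry record(pretro, drusmi_ad) ~> nil
// 3. registry record(grasmasmast, fibrekep) ~> 2238-02-10
// 4. registry record(tagorn, 2285-08-15) ~> nil
// 5. registry record(grasmasmast, brosi) ~> fibrekep
// 6. registry recall(grasmasmast) ~> brosi
// 7. registry record(grasmasmast, 452) ~> brosi
// 8. registry recall(grasmasmast) ~> 452
// 9. chron pin(1784-11-15) ~> 1784-11-15
// 10. boxtree newfold(/) ~> ToolError: exists
// 11. boxtree strike(/snizez/gruwub) ~> ToolError: not found
// 12. registry carries(pretro) ~> yes
// 13. chron roll(120) ~> 1785-03-15
// 14. registry record(pretro, -33) ~> drusmi_ad
// 15. boxtree scribe(/crolegaz, drasto) ~> created
// 16. boxtree newfold(/bafe) ~> ok
// 17. chron closeout() ~> 1785-03-31
// 18. boxtree scribe(/bafe/wopeslar, smufub) ~> created
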